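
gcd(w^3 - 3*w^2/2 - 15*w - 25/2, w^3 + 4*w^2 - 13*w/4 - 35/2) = w + 5/2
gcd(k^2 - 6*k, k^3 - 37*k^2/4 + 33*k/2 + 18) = k - 6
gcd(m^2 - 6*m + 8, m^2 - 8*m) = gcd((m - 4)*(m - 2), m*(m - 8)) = 1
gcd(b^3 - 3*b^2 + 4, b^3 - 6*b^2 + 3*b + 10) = b^2 - b - 2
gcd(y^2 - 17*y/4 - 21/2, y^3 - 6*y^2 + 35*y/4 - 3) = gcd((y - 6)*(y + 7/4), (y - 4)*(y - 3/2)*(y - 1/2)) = 1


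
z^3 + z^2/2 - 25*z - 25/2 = (z - 5)*(z + 1/2)*(z + 5)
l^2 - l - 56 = (l - 8)*(l + 7)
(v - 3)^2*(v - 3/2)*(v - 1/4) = v^4 - 31*v^3/4 + 159*v^2/8 - 18*v + 27/8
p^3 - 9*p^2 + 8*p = p*(p - 8)*(p - 1)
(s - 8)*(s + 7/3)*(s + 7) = s^3 + 4*s^2/3 - 175*s/3 - 392/3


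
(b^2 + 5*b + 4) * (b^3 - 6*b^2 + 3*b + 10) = b^5 - b^4 - 23*b^3 + b^2 + 62*b + 40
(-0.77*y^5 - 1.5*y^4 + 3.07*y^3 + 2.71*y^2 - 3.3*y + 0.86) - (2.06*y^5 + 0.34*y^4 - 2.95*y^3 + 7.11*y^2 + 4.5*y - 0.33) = -2.83*y^5 - 1.84*y^4 + 6.02*y^3 - 4.4*y^2 - 7.8*y + 1.19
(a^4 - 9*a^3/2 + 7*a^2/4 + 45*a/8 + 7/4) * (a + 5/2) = a^5 - 2*a^4 - 19*a^3/2 + 10*a^2 + 253*a/16 + 35/8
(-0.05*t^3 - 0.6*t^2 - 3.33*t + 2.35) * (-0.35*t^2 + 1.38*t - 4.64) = 0.0175*t^5 + 0.141*t^4 + 0.5695*t^3 - 2.6339*t^2 + 18.6942*t - 10.904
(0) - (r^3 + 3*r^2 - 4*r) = -r^3 - 3*r^2 + 4*r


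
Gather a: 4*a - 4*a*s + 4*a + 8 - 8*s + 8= a*(8 - 4*s) - 8*s + 16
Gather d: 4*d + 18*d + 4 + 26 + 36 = 22*d + 66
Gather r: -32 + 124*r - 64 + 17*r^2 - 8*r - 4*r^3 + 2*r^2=-4*r^3 + 19*r^2 + 116*r - 96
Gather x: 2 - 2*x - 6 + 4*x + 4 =2*x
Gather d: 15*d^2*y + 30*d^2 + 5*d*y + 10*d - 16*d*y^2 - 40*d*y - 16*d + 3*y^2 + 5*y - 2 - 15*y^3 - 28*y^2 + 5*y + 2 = d^2*(15*y + 30) + d*(-16*y^2 - 35*y - 6) - 15*y^3 - 25*y^2 + 10*y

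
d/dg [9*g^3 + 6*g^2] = 3*g*(9*g + 4)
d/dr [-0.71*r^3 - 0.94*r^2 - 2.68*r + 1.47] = -2.13*r^2 - 1.88*r - 2.68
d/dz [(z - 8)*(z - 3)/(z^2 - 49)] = (11*z^2 - 146*z + 539)/(z^4 - 98*z^2 + 2401)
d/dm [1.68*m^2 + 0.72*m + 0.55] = 3.36*m + 0.72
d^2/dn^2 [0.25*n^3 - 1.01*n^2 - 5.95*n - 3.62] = 1.5*n - 2.02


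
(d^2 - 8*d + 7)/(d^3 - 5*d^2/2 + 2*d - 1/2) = 2*(d - 7)/(2*d^2 - 3*d + 1)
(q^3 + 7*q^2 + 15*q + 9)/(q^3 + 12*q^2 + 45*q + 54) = (q + 1)/(q + 6)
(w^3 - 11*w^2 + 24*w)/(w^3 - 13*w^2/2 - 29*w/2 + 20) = 2*w*(w - 3)/(2*w^2 + 3*w - 5)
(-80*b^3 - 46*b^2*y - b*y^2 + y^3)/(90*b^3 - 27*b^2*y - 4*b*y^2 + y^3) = (-16*b^2 - 6*b*y + y^2)/(18*b^2 - 9*b*y + y^2)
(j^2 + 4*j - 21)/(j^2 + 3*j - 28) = (j - 3)/(j - 4)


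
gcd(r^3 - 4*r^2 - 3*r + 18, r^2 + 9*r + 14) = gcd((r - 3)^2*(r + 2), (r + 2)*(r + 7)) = r + 2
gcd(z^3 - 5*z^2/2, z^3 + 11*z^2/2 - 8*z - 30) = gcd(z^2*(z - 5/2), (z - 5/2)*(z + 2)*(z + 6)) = z - 5/2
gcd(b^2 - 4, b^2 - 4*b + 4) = b - 2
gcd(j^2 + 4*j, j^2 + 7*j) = j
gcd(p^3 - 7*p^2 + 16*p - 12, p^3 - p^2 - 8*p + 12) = p^2 - 4*p + 4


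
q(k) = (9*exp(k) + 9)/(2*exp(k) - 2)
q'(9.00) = 0.00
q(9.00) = 4.50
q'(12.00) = 0.00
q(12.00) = 4.50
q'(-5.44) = -0.04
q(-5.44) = -4.54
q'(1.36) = -4.18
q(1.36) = 7.61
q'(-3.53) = -0.28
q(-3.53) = -4.77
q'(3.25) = -0.38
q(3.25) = 4.86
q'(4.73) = -0.08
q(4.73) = 4.58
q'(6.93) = -0.01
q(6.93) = 4.51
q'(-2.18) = -1.29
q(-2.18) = -5.65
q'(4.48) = -0.10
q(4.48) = 4.60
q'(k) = 9*exp(k)/(2*exp(k) - 2) - 2*(9*exp(k) + 9)*exp(k)/(2*exp(k) - 2)^2 = -9/(4*sinh(k/2)^2)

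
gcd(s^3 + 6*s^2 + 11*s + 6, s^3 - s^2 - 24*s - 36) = s^2 + 5*s + 6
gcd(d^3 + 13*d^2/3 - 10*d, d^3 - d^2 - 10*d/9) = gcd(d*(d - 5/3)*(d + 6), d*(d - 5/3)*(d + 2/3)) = d^2 - 5*d/3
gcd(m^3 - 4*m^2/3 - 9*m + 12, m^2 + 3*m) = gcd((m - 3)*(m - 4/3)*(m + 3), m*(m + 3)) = m + 3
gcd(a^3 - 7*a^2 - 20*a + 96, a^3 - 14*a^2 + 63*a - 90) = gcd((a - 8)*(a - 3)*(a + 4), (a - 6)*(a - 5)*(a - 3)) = a - 3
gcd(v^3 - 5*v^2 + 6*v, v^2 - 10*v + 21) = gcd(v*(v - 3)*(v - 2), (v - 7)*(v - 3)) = v - 3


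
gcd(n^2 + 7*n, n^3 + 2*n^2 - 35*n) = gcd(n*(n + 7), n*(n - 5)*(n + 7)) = n^2 + 7*n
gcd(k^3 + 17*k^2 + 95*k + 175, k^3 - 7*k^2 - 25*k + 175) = k + 5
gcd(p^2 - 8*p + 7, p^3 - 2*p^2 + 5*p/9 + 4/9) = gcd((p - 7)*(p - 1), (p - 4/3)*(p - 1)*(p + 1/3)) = p - 1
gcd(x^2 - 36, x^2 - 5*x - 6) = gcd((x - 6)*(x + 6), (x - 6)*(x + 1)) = x - 6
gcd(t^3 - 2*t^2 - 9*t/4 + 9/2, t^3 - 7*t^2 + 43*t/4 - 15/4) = t - 3/2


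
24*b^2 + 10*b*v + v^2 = (4*b + v)*(6*b + v)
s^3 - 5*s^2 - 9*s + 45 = (s - 5)*(s - 3)*(s + 3)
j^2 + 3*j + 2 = (j + 1)*(j + 2)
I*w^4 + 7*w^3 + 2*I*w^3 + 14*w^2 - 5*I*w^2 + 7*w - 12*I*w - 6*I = (w + 1)^2*(w - 6*I)*(I*w + 1)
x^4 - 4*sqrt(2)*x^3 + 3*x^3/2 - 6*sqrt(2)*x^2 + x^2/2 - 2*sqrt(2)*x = x*(x - 4*sqrt(2))*(sqrt(2)*x/2 + sqrt(2)/2)*(sqrt(2)*x + sqrt(2)/2)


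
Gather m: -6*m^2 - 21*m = -6*m^2 - 21*m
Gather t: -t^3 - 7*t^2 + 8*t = -t^3 - 7*t^2 + 8*t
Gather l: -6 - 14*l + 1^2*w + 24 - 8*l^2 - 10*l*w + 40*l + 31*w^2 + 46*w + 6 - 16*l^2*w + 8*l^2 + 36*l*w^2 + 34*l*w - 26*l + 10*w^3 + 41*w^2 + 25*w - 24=-16*l^2*w + l*(36*w^2 + 24*w) + 10*w^3 + 72*w^2 + 72*w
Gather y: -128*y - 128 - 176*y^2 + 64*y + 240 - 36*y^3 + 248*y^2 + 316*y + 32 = -36*y^3 + 72*y^2 + 252*y + 144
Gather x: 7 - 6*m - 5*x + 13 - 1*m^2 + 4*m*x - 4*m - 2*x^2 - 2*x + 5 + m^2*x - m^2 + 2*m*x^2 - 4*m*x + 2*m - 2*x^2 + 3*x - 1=-2*m^2 - 8*m + x^2*(2*m - 4) + x*(m^2 - 4) + 24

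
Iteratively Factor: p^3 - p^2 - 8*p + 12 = (p - 2)*(p^2 + p - 6) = (p - 2)^2*(p + 3)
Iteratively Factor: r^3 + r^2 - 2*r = (r - 1)*(r^2 + 2*r) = (r - 1)*(r + 2)*(r)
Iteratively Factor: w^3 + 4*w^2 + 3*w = (w + 3)*(w^2 + w) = w*(w + 3)*(w + 1)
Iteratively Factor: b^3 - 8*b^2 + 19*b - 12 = (b - 4)*(b^2 - 4*b + 3) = (b - 4)*(b - 3)*(b - 1)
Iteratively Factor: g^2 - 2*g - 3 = (g + 1)*(g - 3)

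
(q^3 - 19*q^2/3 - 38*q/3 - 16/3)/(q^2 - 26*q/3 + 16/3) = (3*q^2 + 5*q + 2)/(3*q - 2)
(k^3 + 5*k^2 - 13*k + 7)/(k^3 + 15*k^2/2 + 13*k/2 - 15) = 2*(k^2 + 6*k - 7)/(2*k^2 + 17*k + 30)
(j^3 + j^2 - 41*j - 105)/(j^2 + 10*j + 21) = (j^2 - 2*j - 35)/(j + 7)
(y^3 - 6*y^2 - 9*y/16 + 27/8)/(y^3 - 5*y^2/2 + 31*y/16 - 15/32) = 2*(4*y^2 - 21*y - 18)/(8*y^2 - 14*y + 5)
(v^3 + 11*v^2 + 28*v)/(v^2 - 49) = v*(v + 4)/(v - 7)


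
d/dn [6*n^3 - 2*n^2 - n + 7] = 18*n^2 - 4*n - 1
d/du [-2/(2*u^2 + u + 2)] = 2*(4*u + 1)/(2*u^2 + u + 2)^2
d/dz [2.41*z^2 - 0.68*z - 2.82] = 4.82*z - 0.68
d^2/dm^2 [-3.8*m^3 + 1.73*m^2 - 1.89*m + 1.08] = 3.46 - 22.8*m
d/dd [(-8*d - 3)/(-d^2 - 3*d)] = (-8*d^2 - 6*d - 9)/(d^2*(d^2 + 6*d + 9))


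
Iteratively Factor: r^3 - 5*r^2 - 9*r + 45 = (r - 5)*(r^2 - 9) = (r - 5)*(r + 3)*(r - 3)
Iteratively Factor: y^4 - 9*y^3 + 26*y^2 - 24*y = (y - 3)*(y^3 - 6*y^2 + 8*y) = (y - 3)*(y - 2)*(y^2 - 4*y) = (y - 4)*(y - 3)*(y - 2)*(y)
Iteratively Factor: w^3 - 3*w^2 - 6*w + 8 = (w - 4)*(w^2 + w - 2) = (w - 4)*(w - 1)*(w + 2)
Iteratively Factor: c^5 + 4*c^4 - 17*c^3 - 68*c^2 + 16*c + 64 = (c - 1)*(c^4 + 5*c^3 - 12*c^2 - 80*c - 64) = (c - 1)*(c + 4)*(c^3 + c^2 - 16*c - 16) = (c - 4)*(c - 1)*(c + 4)*(c^2 + 5*c + 4) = (c - 4)*(c - 1)*(c + 1)*(c + 4)*(c + 4)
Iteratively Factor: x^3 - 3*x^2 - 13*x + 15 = (x + 3)*(x^2 - 6*x + 5) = (x - 1)*(x + 3)*(x - 5)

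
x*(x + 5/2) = x^2 + 5*x/2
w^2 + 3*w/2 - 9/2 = (w - 3/2)*(w + 3)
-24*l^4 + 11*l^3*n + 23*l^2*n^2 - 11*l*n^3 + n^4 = (-8*l + n)*(-3*l + n)*(-l + n)*(l + n)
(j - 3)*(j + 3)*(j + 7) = j^3 + 7*j^2 - 9*j - 63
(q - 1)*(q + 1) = q^2 - 1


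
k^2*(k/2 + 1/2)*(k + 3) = k^4/2 + 2*k^3 + 3*k^2/2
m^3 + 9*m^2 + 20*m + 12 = (m + 1)*(m + 2)*(m + 6)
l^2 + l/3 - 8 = (l - 8/3)*(l + 3)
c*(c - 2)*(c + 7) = c^3 + 5*c^2 - 14*c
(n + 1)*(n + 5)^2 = n^3 + 11*n^2 + 35*n + 25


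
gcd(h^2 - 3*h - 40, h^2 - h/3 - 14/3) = 1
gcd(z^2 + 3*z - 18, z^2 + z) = 1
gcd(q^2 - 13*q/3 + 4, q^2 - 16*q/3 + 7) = q - 3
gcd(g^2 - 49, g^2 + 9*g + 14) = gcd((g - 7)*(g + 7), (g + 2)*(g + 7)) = g + 7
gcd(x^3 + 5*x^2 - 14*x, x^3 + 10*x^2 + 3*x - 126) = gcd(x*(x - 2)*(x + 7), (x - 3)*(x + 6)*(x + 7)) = x + 7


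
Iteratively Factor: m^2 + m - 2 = (m + 2)*(m - 1)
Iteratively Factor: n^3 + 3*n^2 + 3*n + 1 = (n + 1)*(n^2 + 2*n + 1) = (n + 1)^2*(n + 1)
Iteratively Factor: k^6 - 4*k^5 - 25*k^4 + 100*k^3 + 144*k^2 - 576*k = (k - 4)*(k^5 - 25*k^3 + 144*k) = (k - 4)*(k - 3)*(k^4 + 3*k^3 - 16*k^2 - 48*k) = (k - 4)^2*(k - 3)*(k^3 + 7*k^2 + 12*k) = (k - 4)^2*(k - 3)*(k + 3)*(k^2 + 4*k) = k*(k - 4)^2*(k - 3)*(k + 3)*(k + 4)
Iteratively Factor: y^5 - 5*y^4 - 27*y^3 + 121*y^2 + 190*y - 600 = (y - 5)*(y^4 - 27*y^2 - 14*y + 120) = (y - 5)^2*(y^3 + 5*y^2 - 2*y - 24) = (y - 5)^2*(y - 2)*(y^2 + 7*y + 12) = (y - 5)^2*(y - 2)*(y + 3)*(y + 4)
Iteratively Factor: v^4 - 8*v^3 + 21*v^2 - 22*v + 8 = (v - 2)*(v^3 - 6*v^2 + 9*v - 4) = (v - 2)*(v - 1)*(v^2 - 5*v + 4) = (v - 4)*(v - 2)*(v - 1)*(v - 1)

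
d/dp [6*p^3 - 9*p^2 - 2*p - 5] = 18*p^2 - 18*p - 2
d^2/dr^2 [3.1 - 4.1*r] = 0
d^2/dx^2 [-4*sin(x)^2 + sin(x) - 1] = -sin(x) - 8*cos(2*x)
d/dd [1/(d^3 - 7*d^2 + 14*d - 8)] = (-3*d^2 + 14*d - 14)/(d^3 - 7*d^2 + 14*d - 8)^2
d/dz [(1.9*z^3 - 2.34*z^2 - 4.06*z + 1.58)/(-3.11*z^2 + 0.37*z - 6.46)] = (-5.909*z^4 + 1.406*z^3 - 50.3144*z^2 + 40.0604*z + 25.643)/(9.6721*z^4 - 2.3014*z^3 + 40.3181*z^2 - 4.7804*z + 41.7316)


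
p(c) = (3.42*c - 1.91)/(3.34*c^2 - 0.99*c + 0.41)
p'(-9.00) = -0.01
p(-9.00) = -0.12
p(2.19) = 0.39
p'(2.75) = -0.10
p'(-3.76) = -0.08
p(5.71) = 0.17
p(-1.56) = -0.72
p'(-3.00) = -0.13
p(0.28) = -2.41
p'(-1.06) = -0.99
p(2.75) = 0.33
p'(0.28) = 14.05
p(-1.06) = -1.06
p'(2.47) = -0.11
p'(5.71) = -0.03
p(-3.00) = -0.36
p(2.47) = 0.36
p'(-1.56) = -0.47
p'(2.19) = -0.13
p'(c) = (0.99 - 6.68*c)*(3.42*c - 1.91)/(3.34*c^2 - 0.99*c + 0.41)^2 + 3.42/(3.34*c^2 - 0.99*c + 0.41)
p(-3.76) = -0.29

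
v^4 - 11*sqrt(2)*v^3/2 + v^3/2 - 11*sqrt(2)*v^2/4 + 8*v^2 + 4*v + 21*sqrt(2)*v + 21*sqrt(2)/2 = (v - 7*sqrt(2)/2)*(v - 3*sqrt(2))*(sqrt(2)*v/2 + 1)*(sqrt(2)*v + sqrt(2)/2)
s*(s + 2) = s^2 + 2*s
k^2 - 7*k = k*(k - 7)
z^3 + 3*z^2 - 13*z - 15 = (z - 3)*(z + 1)*(z + 5)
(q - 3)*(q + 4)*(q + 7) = q^3 + 8*q^2 - 5*q - 84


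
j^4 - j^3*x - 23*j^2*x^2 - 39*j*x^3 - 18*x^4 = (j - 6*x)*(j + x)^2*(j + 3*x)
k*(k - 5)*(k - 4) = k^3 - 9*k^2 + 20*k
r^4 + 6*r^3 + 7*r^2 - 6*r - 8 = (r - 1)*(r + 1)*(r + 2)*(r + 4)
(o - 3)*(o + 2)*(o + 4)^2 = o^4 + 7*o^3 + 2*o^2 - 64*o - 96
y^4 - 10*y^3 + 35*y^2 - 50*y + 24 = (y - 4)*(y - 3)*(y - 2)*(y - 1)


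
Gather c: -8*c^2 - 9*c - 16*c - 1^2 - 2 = -8*c^2 - 25*c - 3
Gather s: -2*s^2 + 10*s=-2*s^2 + 10*s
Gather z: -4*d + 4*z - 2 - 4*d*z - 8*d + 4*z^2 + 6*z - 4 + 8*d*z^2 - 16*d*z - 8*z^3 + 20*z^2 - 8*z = -12*d - 8*z^3 + z^2*(8*d + 24) + z*(2 - 20*d) - 6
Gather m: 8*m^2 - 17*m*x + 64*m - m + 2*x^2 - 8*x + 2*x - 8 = 8*m^2 + m*(63 - 17*x) + 2*x^2 - 6*x - 8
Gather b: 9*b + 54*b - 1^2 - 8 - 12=63*b - 21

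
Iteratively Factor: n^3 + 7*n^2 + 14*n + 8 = (n + 1)*(n^2 + 6*n + 8) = (n + 1)*(n + 4)*(n + 2)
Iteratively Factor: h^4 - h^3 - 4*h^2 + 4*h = (h - 1)*(h^3 - 4*h) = h*(h - 1)*(h^2 - 4) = h*(h - 1)*(h + 2)*(h - 2)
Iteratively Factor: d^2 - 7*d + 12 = (d - 4)*(d - 3)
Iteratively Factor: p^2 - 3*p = (p)*(p - 3)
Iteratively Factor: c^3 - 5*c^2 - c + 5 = (c - 1)*(c^2 - 4*c - 5) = (c - 1)*(c + 1)*(c - 5)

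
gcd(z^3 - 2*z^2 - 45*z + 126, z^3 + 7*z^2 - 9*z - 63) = z^2 + 4*z - 21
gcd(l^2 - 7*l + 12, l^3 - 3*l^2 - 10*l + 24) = l - 4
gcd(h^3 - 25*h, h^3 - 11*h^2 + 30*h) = h^2 - 5*h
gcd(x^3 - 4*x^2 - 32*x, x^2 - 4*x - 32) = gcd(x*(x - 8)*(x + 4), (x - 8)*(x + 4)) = x^2 - 4*x - 32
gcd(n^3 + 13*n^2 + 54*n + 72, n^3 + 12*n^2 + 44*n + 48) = n^2 + 10*n + 24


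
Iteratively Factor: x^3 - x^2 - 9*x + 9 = (x - 1)*(x^2 - 9) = (x - 3)*(x - 1)*(x + 3)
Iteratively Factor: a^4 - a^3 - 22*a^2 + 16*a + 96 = (a - 3)*(a^3 + 2*a^2 - 16*a - 32) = (a - 4)*(a - 3)*(a^2 + 6*a + 8) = (a - 4)*(a - 3)*(a + 4)*(a + 2)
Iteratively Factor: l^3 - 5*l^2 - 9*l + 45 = (l - 3)*(l^2 - 2*l - 15) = (l - 3)*(l + 3)*(l - 5)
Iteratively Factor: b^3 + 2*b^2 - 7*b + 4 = (b + 4)*(b^2 - 2*b + 1) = (b - 1)*(b + 4)*(b - 1)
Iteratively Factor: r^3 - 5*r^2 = (r)*(r^2 - 5*r) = r^2*(r - 5)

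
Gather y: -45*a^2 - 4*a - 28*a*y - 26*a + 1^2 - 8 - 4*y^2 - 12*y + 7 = -45*a^2 - 30*a - 4*y^2 + y*(-28*a - 12)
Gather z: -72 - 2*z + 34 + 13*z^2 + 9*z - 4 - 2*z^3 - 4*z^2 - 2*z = -2*z^3 + 9*z^2 + 5*z - 42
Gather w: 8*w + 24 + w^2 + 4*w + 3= w^2 + 12*w + 27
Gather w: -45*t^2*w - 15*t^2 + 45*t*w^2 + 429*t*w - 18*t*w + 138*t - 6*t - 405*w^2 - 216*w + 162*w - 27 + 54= -15*t^2 + 132*t + w^2*(45*t - 405) + w*(-45*t^2 + 411*t - 54) + 27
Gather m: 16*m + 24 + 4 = 16*m + 28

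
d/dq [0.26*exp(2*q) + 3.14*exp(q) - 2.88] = (0.52*exp(q) + 3.14)*exp(q)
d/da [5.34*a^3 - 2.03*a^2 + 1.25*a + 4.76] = 16.02*a^2 - 4.06*a + 1.25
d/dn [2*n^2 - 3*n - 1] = 4*n - 3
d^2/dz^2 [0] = 0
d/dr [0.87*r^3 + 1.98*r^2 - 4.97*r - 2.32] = 2.61*r^2 + 3.96*r - 4.97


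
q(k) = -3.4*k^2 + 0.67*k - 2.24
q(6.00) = -120.62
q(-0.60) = -3.87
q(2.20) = -17.22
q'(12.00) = -80.93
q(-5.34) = -102.77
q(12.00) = -483.80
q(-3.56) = -47.72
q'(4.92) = -32.79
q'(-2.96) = 20.80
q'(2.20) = -14.29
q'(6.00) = -40.13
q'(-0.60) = 4.75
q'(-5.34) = 36.98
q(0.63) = -3.17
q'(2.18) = -14.15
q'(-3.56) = 24.88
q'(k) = 0.67 - 6.8*k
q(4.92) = -81.25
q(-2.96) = -34.01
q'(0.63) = -3.61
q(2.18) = -16.94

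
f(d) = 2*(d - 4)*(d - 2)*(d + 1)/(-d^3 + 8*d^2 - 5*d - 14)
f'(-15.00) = 0.01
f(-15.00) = -1.73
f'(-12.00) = 0.02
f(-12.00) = -1.68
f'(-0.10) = 0.12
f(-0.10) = -1.15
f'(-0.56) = 0.10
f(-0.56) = -1.21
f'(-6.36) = 0.03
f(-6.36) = -1.55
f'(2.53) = 0.30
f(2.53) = -0.66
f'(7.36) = 46.30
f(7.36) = -18.67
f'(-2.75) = 0.06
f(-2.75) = -1.38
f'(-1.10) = 0.09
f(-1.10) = -1.26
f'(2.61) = 0.31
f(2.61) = -0.63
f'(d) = 2*(d - 4)*(d - 2)*(d + 1)*(3*d^2 - 16*d + 5)/(-d^3 + 8*d^2 - 5*d - 14)^2 + 2*(d - 4)*(d - 2)/(-d^3 + 8*d^2 - 5*d - 14) + 2*(d - 4)*(d + 1)/(-d^3 + 8*d^2 - 5*d - 14) + 2*(d - 2)*(d + 1)/(-d^3 + 8*d^2 - 5*d - 14) = 6/(d^2 - 14*d + 49)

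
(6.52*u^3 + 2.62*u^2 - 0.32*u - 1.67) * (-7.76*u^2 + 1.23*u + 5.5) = -50.5952*u^5 - 12.3116*u^4 + 41.5658*u^3 + 26.9756*u^2 - 3.8141*u - 9.185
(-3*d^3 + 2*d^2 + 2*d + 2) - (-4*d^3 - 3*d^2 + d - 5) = d^3 + 5*d^2 + d + 7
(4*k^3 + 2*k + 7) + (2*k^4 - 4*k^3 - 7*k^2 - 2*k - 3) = 2*k^4 - 7*k^2 + 4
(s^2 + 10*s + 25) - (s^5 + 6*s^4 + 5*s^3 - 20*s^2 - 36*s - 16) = -s^5 - 6*s^4 - 5*s^3 + 21*s^2 + 46*s + 41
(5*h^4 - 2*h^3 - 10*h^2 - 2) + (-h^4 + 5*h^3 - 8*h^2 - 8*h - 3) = 4*h^4 + 3*h^3 - 18*h^2 - 8*h - 5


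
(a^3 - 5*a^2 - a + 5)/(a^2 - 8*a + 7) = (a^2 - 4*a - 5)/(a - 7)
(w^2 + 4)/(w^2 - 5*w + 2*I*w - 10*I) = (w - 2*I)/(w - 5)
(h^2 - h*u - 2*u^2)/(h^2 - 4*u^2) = (h + u)/(h + 2*u)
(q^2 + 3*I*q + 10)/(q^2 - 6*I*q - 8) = (q + 5*I)/(q - 4*I)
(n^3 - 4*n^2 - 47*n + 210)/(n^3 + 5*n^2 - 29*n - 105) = (n - 6)/(n + 3)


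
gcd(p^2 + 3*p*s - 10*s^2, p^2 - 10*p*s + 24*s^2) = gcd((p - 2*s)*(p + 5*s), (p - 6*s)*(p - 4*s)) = 1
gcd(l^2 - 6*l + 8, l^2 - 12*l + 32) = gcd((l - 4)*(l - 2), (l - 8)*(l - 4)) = l - 4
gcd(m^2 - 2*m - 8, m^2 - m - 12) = m - 4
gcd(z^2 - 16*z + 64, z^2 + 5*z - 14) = 1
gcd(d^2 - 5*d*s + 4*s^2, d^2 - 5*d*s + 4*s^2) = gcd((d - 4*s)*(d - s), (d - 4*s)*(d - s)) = d^2 - 5*d*s + 4*s^2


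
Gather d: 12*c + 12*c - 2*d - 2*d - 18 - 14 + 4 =24*c - 4*d - 28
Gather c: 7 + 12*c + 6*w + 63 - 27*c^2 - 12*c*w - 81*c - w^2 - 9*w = -27*c^2 + c*(-12*w - 69) - w^2 - 3*w + 70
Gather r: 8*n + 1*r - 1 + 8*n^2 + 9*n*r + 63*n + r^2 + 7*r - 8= 8*n^2 + 71*n + r^2 + r*(9*n + 8) - 9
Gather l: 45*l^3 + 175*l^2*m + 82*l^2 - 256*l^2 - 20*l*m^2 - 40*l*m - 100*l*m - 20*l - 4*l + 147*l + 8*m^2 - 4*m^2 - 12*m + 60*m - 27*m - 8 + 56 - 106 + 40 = 45*l^3 + l^2*(175*m - 174) + l*(-20*m^2 - 140*m + 123) + 4*m^2 + 21*m - 18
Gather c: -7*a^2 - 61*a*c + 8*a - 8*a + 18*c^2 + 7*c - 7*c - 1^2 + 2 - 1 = -7*a^2 - 61*a*c + 18*c^2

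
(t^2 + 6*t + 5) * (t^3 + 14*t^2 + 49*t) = t^5 + 20*t^4 + 138*t^3 + 364*t^2 + 245*t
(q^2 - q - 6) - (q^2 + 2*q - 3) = -3*q - 3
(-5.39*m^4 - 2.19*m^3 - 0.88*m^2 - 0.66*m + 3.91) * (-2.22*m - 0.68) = 11.9658*m^5 + 8.527*m^4 + 3.4428*m^3 + 2.0636*m^2 - 8.2314*m - 2.6588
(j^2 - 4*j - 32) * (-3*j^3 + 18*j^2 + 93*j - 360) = -3*j^5 + 30*j^4 + 117*j^3 - 1308*j^2 - 1536*j + 11520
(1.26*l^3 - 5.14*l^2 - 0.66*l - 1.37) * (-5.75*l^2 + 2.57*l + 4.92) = -7.245*l^5 + 32.7932*l^4 - 3.2156*l^3 - 19.1075*l^2 - 6.7681*l - 6.7404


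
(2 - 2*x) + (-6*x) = 2 - 8*x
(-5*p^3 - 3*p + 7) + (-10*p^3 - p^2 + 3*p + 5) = -15*p^3 - p^2 + 12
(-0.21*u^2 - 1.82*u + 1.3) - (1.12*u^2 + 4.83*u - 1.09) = -1.33*u^2 - 6.65*u + 2.39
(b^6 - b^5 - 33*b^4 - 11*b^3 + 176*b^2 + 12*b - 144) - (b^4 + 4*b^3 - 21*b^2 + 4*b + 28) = b^6 - b^5 - 34*b^4 - 15*b^3 + 197*b^2 + 8*b - 172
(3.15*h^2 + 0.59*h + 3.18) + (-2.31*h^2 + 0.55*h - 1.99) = 0.84*h^2 + 1.14*h + 1.19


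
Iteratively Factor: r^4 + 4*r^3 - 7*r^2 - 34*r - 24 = (r + 2)*(r^3 + 2*r^2 - 11*r - 12) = (r + 1)*(r + 2)*(r^2 + r - 12) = (r + 1)*(r + 2)*(r + 4)*(r - 3)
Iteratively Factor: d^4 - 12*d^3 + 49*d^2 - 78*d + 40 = (d - 2)*(d^3 - 10*d^2 + 29*d - 20) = (d - 4)*(d - 2)*(d^2 - 6*d + 5) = (d - 4)*(d - 2)*(d - 1)*(d - 5)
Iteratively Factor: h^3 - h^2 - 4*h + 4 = (h - 1)*(h^2 - 4) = (h - 2)*(h - 1)*(h + 2)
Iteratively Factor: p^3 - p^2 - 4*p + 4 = (p - 1)*(p^2 - 4) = (p - 1)*(p + 2)*(p - 2)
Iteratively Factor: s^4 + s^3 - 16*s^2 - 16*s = (s - 4)*(s^3 + 5*s^2 + 4*s) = (s - 4)*(s + 4)*(s^2 + s) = (s - 4)*(s + 1)*(s + 4)*(s)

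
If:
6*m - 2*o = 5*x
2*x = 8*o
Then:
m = 11*x/12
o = x/4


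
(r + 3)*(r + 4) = r^2 + 7*r + 12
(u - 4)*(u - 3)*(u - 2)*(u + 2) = u^4 - 7*u^3 + 8*u^2 + 28*u - 48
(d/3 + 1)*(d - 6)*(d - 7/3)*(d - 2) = d^4/3 - 22*d^3/9 - d^2/9 + 64*d/3 - 28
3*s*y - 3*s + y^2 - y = (3*s + y)*(y - 1)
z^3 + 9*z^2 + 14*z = z*(z + 2)*(z + 7)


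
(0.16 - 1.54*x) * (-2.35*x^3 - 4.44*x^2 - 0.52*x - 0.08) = 3.619*x^4 + 6.4616*x^3 + 0.0904*x^2 + 0.04*x - 0.0128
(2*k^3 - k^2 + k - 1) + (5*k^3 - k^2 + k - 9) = 7*k^3 - 2*k^2 + 2*k - 10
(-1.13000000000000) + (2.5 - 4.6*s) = 1.37 - 4.6*s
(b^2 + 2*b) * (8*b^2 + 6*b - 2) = 8*b^4 + 22*b^3 + 10*b^2 - 4*b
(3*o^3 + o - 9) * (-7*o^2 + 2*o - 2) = -21*o^5 + 6*o^4 - 13*o^3 + 65*o^2 - 20*o + 18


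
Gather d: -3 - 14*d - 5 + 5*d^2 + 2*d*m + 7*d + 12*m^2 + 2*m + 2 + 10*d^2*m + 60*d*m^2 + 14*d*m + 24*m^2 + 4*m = d^2*(10*m + 5) + d*(60*m^2 + 16*m - 7) + 36*m^2 + 6*m - 6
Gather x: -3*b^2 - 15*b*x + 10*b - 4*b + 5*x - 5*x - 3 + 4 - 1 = -3*b^2 - 15*b*x + 6*b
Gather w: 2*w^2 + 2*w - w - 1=2*w^2 + w - 1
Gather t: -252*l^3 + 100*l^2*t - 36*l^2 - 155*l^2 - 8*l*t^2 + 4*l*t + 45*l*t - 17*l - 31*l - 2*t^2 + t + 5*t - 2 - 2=-252*l^3 - 191*l^2 - 48*l + t^2*(-8*l - 2) + t*(100*l^2 + 49*l + 6) - 4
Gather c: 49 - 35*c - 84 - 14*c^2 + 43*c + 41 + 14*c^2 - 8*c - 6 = 0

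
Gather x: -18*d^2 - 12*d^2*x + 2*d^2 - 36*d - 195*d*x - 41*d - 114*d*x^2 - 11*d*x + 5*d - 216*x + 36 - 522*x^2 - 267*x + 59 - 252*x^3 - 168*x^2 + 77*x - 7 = -16*d^2 - 72*d - 252*x^3 + x^2*(-114*d - 690) + x*(-12*d^2 - 206*d - 406) + 88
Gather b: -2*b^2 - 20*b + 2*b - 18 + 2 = -2*b^2 - 18*b - 16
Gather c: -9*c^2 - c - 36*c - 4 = -9*c^2 - 37*c - 4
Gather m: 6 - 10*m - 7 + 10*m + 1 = 0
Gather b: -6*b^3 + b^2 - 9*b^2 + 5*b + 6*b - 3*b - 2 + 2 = -6*b^3 - 8*b^2 + 8*b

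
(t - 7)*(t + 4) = t^2 - 3*t - 28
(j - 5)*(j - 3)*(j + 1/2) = j^3 - 15*j^2/2 + 11*j + 15/2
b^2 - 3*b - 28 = (b - 7)*(b + 4)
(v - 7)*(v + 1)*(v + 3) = v^3 - 3*v^2 - 25*v - 21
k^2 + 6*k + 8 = (k + 2)*(k + 4)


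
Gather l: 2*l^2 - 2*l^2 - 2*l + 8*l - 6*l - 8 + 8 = 0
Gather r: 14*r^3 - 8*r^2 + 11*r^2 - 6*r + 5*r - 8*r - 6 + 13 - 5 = 14*r^3 + 3*r^2 - 9*r + 2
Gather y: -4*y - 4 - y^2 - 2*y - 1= -y^2 - 6*y - 5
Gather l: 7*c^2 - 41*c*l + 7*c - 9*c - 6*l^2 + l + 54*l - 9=7*c^2 - 2*c - 6*l^2 + l*(55 - 41*c) - 9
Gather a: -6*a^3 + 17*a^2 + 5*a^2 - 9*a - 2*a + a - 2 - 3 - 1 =-6*a^3 + 22*a^2 - 10*a - 6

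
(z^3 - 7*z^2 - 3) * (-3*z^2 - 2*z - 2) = -3*z^5 + 19*z^4 + 12*z^3 + 23*z^2 + 6*z + 6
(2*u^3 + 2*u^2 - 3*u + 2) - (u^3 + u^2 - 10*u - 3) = u^3 + u^2 + 7*u + 5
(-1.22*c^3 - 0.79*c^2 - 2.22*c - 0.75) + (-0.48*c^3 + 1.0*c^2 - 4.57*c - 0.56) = -1.7*c^3 + 0.21*c^2 - 6.79*c - 1.31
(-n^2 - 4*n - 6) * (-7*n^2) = 7*n^4 + 28*n^3 + 42*n^2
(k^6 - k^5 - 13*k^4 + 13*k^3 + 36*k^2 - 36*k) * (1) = k^6 - k^5 - 13*k^4 + 13*k^3 + 36*k^2 - 36*k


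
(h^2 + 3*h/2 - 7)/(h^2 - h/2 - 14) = (h - 2)/(h - 4)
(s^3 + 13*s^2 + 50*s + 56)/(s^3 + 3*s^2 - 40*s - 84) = (s + 4)/(s - 6)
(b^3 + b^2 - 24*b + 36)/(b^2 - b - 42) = (b^2 - 5*b + 6)/(b - 7)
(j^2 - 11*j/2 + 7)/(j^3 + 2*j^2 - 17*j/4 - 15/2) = 2*(2*j - 7)/(4*j^2 + 16*j + 15)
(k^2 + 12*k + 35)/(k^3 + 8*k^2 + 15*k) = (k + 7)/(k*(k + 3))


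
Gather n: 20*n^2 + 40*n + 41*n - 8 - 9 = 20*n^2 + 81*n - 17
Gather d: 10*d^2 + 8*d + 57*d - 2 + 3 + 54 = 10*d^2 + 65*d + 55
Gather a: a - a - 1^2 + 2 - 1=0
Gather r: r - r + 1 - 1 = 0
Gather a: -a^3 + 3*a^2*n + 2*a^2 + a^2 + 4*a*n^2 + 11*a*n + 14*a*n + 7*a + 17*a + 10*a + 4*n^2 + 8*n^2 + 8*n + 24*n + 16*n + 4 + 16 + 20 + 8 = -a^3 + a^2*(3*n + 3) + a*(4*n^2 + 25*n + 34) + 12*n^2 + 48*n + 48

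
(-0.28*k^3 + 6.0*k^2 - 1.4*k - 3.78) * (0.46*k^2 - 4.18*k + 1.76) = -0.1288*k^5 + 3.9304*k^4 - 26.2168*k^3 + 14.6732*k^2 + 13.3364*k - 6.6528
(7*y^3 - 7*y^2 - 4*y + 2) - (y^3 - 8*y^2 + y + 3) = 6*y^3 + y^2 - 5*y - 1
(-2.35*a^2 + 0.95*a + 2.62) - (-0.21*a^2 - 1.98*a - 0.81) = -2.14*a^2 + 2.93*a + 3.43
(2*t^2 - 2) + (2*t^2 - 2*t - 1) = 4*t^2 - 2*t - 3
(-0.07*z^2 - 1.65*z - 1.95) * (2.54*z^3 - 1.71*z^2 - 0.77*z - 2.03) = -0.1778*z^5 - 4.0713*z^4 - 2.0776*z^3 + 4.7471*z^2 + 4.851*z + 3.9585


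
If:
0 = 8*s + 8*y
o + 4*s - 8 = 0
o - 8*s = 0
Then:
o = 16/3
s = 2/3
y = -2/3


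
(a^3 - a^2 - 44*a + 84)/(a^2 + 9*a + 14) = (a^2 - 8*a + 12)/(a + 2)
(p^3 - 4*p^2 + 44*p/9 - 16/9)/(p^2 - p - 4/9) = (3*p^2 - 8*p + 4)/(3*p + 1)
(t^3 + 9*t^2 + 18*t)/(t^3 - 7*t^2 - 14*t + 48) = t*(t + 6)/(t^2 - 10*t + 16)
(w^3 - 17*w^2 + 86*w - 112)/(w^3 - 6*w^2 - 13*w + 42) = (w - 8)/(w + 3)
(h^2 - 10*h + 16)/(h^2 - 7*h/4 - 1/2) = 4*(h - 8)/(4*h + 1)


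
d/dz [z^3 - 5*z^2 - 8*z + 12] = 3*z^2 - 10*z - 8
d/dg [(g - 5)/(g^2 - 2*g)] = (-g^2 + 10*g - 10)/(g^2*(g^2 - 4*g + 4))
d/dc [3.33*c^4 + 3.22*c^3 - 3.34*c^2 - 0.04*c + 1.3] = 13.32*c^3 + 9.66*c^2 - 6.68*c - 0.04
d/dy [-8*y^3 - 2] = -24*y^2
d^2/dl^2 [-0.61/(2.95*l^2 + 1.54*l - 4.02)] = (10.61705*l^2 + 5.54246*l - 0.61*(5.9*l + 1.54)*(11.8*l + 3.08) - 14.46798)/(2.95*l^2 + 1.54*l - 4.02)^3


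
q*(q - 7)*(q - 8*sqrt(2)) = q^3 - 8*sqrt(2)*q^2 - 7*q^2 + 56*sqrt(2)*q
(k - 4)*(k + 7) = k^2 + 3*k - 28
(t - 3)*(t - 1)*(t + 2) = t^3 - 2*t^2 - 5*t + 6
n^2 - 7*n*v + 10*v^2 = (n - 5*v)*(n - 2*v)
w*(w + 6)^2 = w^3 + 12*w^2 + 36*w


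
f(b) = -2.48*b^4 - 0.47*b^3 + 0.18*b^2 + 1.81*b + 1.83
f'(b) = -9.92*b^3 - 1.41*b^2 + 0.36*b + 1.81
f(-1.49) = -11.14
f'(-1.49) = 30.96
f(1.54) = -10.62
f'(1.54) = -37.21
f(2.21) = -57.52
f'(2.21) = -111.36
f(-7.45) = -7447.03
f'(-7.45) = 4022.73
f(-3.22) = -253.05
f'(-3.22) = 317.22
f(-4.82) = -1288.65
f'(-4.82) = 1078.16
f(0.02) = 1.87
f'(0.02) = 1.82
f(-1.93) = -32.02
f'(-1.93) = 67.18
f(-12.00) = -50607.09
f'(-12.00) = 16936.21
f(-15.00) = -123948.57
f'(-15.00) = 33159.16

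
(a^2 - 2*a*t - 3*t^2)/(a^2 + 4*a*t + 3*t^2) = (a - 3*t)/(a + 3*t)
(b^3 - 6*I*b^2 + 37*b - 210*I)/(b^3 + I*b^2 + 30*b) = (b - 7*I)/b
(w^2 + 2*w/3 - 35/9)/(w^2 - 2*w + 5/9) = (3*w + 7)/(3*w - 1)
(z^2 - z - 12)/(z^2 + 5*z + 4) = (z^2 - z - 12)/(z^2 + 5*z + 4)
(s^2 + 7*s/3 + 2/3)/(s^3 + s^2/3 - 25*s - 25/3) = (s + 2)/(s^2 - 25)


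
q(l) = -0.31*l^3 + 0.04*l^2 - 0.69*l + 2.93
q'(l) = -0.93*l^2 + 0.08*l - 0.69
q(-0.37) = 3.21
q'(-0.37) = -0.85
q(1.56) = 0.77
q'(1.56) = -2.83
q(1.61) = 0.63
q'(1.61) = -2.97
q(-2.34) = 8.74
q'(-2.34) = -5.97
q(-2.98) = 13.55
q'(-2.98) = -9.19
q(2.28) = -2.11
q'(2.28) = -5.34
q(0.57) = 2.49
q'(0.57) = -0.95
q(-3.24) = 16.13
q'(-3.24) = -10.71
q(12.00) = -535.27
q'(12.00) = -133.65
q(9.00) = -226.03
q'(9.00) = -75.30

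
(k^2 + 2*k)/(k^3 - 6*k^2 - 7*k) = (k + 2)/(k^2 - 6*k - 7)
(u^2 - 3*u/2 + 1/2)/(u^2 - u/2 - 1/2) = (2*u - 1)/(2*u + 1)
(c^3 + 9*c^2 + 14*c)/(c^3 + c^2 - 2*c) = (c + 7)/(c - 1)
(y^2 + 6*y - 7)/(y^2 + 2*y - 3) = (y + 7)/(y + 3)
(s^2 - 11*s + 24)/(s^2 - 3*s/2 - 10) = 2*(-s^2 + 11*s - 24)/(-2*s^2 + 3*s + 20)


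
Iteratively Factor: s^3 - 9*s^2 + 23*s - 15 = (s - 1)*(s^2 - 8*s + 15) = (s - 5)*(s - 1)*(s - 3)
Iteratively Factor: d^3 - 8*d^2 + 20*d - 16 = (d - 2)*(d^2 - 6*d + 8) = (d - 4)*(d - 2)*(d - 2)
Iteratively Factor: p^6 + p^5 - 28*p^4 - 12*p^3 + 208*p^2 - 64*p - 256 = (p - 4)*(p^5 + 5*p^4 - 8*p^3 - 44*p^2 + 32*p + 64) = (p - 4)*(p + 1)*(p^4 + 4*p^3 - 12*p^2 - 32*p + 64) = (p - 4)*(p - 2)*(p + 1)*(p^3 + 6*p^2 - 32) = (p - 4)*(p - 2)^2*(p + 1)*(p^2 + 8*p + 16) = (p - 4)*(p - 2)^2*(p + 1)*(p + 4)*(p + 4)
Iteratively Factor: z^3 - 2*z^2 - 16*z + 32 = (z - 4)*(z^2 + 2*z - 8) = (z - 4)*(z - 2)*(z + 4)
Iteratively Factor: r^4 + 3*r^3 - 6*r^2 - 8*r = (r + 1)*(r^3 + 2*r^2 - 8*r) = (r + 1)*(r + 4)*(r^2 - 2*r) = (r - 2)*(r + 1)*(r + 4)*(r)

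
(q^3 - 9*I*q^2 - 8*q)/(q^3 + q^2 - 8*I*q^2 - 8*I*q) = (q - I)/(q + 1)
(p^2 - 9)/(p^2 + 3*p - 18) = (p + 3)/(p + 6)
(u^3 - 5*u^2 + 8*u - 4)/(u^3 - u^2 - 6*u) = (-u^3 + 5*u^2 - 8*u + 4)/(u*(-u^2 + u + 6))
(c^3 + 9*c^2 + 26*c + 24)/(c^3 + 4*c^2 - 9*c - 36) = (c + 2)/(c - 3)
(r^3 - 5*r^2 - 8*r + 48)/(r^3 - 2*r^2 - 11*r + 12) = (r - 4)/(r - 1)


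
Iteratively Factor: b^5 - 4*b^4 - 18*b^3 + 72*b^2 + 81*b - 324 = (b - 3)*(b^4 - b^3 - 21*b^2 + 9*b + 108) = (b - 3)*(b + 3)*(b^3 - 4*b^2 - 9*b + 36) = (b - 3)*(b + 3)^2*(b^2 - 7*b + 12) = (b - 4)*(b - 3)*(b + 3)^2*(b - 3)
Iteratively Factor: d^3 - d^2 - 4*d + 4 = (d - 2)*(d^2 + d - 2) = (d - 2)*(d + 2)*(d - 1)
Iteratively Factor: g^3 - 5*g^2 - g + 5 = (g + 1)*(g^2 - 6*g + 5) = (g - 5)*(g + 1)*(g - 1)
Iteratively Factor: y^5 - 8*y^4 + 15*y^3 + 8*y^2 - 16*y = (y)*(y^4 - 8*y^3 + 15*y^2 + 8*y - 16) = y*(y - 1)*(y^3 - 7*y^2 + 8*y + 16) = y*(y - 1)*(y + 1)*(y^2 - 8*y + 16) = y*(y - 4)*(y - 1)*(y + 1)*(y - 4)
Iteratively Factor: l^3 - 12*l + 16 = (l + 4)*(l^2 - 4*l + 4) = (l - 2)*(l + 4)*(l - 2)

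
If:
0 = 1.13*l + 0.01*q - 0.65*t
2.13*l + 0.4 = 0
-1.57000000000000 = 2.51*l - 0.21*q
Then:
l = -0.19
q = 5.23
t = -0.25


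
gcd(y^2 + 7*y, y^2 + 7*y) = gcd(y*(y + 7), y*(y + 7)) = y^2 + 7*y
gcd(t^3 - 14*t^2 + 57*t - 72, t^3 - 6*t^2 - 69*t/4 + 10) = t - 8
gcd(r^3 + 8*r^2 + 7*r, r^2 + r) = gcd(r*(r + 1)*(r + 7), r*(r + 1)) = r^2 + r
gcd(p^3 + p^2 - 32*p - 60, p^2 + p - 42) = p - 6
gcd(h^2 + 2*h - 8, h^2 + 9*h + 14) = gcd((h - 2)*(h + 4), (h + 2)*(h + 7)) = 1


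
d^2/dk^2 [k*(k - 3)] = 2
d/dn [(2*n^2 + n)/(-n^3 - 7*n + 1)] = (n*(2*n + 1)*(3*n^2 + 7) - (4*n + 1)*(n^3 + 7*n - 1))/(n^3 + 7*n - 1)^2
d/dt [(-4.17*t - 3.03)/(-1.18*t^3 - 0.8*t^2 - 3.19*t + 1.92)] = (4.9206*t^3 + 3.336*t^2 + 13.3023*t - (4.17*t + 3.03)*(3.54*t^2 + 1.6*t + 3.19) - 8.0064)/(1.18*t^3 + 0.8*t^2 + 3.19*t - 1.92)^2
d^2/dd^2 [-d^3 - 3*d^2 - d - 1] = -6*d - 6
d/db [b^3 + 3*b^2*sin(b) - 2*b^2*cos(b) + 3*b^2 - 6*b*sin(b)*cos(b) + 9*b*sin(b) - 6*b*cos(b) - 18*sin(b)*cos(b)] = 2*b^2*sin(b) + 3*b^2*cos(b) + 3*b^2 + 12*b*sin(b) + 5*b*cos(b) - 6*b*cos(2*b) + 6*b + 9*sin(b) - 3*sin(2*b) - 6*cos(b) - 18*cos(2*b)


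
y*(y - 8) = y^2 - 8*y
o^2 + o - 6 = (o - 2)*(o + 3)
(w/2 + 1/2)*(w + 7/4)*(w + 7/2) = w^3/2 + 25*w^2/8 + 91*w/16 + 49/16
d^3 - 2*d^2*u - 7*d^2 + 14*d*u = d*(d - 7)*(d - 2*u)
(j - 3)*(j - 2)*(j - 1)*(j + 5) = j^4 - j^3 - 19*j^2 + 49*j - 30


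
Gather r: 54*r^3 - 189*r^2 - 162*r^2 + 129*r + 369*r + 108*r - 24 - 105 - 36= 54*r^3 - 351*r^2 + 606*r - 165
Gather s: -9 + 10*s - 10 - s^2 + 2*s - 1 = -s^2 + 12*s - 20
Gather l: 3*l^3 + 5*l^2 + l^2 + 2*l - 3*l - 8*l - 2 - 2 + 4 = 3*l^3 + 6*l^2 - 9*l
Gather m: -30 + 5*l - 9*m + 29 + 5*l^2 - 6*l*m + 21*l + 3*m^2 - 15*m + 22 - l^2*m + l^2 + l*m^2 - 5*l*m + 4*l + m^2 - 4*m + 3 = 6*l^2 + 30*l + m^2*(l + 4) + m*(-l^2 - 11*l - 28) + 24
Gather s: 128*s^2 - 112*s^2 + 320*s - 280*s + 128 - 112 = 16*s^2 + 40*s + 16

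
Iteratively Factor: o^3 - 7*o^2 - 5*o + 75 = (o - 5)*(o^2 - 2*o - 15) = (o - 5)*(o + 3)*(o - 5)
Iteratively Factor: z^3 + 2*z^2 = (z)*(z^2 + 2*z) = z^2*(z + 2)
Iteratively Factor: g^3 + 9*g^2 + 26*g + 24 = (g + 3)*(g^2 + 6*g + 8) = (g + 2)*(g + 3)*(g + 4)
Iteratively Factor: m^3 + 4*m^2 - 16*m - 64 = (m + 4)*(m^2 - 16) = (m + 4)^2*(m - 4)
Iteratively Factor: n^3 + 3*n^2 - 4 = (n + 2)*(n^2 + n - 2) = (n - 1)*(n + 2)*(n + 2)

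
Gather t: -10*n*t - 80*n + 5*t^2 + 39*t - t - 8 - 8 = -80*n + 5*t^2 + t*(38 - 10*n) - 16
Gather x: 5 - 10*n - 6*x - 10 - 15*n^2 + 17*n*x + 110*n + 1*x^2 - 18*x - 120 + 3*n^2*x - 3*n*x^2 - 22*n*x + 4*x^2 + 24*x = -15*n^2 + 100*n + x^2*(5 - 3*n) + x*(3*n^2 - 5*n) - 125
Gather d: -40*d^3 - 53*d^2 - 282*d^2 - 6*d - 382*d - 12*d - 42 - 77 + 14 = -40*d^3 - 335*d^2 - 400*d - 105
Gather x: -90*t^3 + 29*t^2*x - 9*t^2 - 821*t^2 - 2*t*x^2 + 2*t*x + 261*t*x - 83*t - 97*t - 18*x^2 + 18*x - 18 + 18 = -90*t^3 - 830*t^2 - 180*t + x^2*(-2*t - 18) + x*(29*t^2 + 263*t + 18)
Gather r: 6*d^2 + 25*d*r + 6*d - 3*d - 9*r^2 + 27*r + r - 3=6*d^2 + 3*d - 9*r^2 + r*(25*d + 28) - 3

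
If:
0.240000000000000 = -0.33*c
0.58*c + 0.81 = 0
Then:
No Solution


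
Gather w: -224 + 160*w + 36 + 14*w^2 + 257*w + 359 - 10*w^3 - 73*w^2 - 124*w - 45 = -10*w^3 - 59*w^2 + 293*w + 126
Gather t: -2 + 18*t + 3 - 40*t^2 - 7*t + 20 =-40*t^2 + 11*t + 21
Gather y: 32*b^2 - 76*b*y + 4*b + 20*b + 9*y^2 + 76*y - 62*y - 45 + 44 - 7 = 32*b^2 + 24*b + 9*y^2 + y*(14 - 76*b) - 8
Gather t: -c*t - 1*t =t*(-c - 1)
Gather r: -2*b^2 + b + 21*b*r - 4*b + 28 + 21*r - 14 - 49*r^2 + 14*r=-2*b^2 - 3*b - 49*r^2 + r*(21*b + 35) + 14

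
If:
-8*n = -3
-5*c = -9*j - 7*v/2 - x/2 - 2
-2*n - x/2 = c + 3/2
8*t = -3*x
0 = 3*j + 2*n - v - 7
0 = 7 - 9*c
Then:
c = 7/9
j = 643/468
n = 3/8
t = 109/48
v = -83/39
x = -109/18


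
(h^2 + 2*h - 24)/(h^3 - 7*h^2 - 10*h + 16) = (h^2 + 2*h - 24)/(h^3 - 7*h^2 - 10*h + 16)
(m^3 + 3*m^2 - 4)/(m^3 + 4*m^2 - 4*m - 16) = (m^2 + m - 2)/(m^2 + 2*m - 8)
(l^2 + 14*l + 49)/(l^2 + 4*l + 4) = (l^2 + 14*l + 49)/(l^2 + 4*l + 4)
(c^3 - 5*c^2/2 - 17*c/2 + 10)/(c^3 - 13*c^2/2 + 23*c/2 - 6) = (2*c + 5)/(2*c - 3)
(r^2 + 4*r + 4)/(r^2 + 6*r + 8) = (r + 2)/(r + 4)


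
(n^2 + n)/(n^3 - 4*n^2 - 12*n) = (n + 1)/(n^2 - 4*n - 12)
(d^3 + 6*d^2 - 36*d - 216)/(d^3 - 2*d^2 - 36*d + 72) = (d + 6)/(d - 2)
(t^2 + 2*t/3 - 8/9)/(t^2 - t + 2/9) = (3*t + 4)/(3*t - 1)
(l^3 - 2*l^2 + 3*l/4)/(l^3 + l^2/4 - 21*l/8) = 2*(2*l - 1)/(4*l + 7)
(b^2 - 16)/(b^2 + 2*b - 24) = (b + 4)/(b + 6)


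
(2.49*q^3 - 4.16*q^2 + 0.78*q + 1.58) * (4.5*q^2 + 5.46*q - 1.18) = 11.205*q^5 - 5.1246*q^4 - 22.1418*q^3 + 16.2776*q^2 + 7.7064*q - 1.8644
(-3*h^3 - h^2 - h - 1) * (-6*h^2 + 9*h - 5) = 18*h^5 - 21*h^4 + 12*h^3 + 2*h^2 - 4*h + 5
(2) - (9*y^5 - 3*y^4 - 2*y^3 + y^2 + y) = -9*y^5 + 3*y^4 + 2*y^3 - y^2 - y + 2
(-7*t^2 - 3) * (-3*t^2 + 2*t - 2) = 21*t^4 - 14*t^3 + 23*t^2 - 6*t + 6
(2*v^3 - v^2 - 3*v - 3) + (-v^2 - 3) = 2*v^3 - 2*v^2 - 3*v - 6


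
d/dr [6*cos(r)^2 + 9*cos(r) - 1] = -3*(4*cos(r) + 3)*sin(r)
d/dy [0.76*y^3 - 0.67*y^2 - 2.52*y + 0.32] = 2.28*y^2 - 1.34*y - 2.52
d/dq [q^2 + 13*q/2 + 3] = 2*q + 13/2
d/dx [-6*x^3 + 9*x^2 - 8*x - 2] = -18*x^2 + 18*x - 8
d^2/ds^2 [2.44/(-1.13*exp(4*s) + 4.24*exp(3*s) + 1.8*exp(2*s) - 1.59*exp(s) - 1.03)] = (-2.44*(4.52*exp(3*s) - 12.72*exp(2*s) - 3.6*exp(s) + 1.59)*(9.04*exp(3*s) - 25.44*exp(2*s) - 7.2*exp(s) + 3.18)*exp(s) + (44.1152*exp(3*s) - 93.1104*exp(2*s) - 17.568*exp(s) + 3.8796)*(1.13*exp(4*s) - 4.24*exp(3*s) - 1.8*exp(2*s) + 1.59*exp(s) + 1.03))*exp(s)/(1.13*exp(4*s) - 4.24*exp(3*s) - 1.8*exp(2*s) + 1.59*exp(s) + 1.03)^3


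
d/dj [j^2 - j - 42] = 2*j - 1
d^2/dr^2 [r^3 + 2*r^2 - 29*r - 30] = 6*r + 4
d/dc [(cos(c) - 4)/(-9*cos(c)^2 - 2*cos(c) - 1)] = 9*(sin(c)^2 + 8*cos(c))*sin(c)/(-9*sin(c)^2 + 2*cos(c) + 10)^2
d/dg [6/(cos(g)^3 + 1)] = 18*sin(g)*cos(g)^2/(cos(g)^3 + 1)^2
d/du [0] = 0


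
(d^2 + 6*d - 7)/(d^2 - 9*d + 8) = (d + 7)/(d - 8)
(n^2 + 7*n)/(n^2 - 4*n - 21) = n*(n + 7)/(n^2 - 4*n - 21)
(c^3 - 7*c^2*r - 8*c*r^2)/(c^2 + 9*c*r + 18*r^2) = c*(c^2 - 7*c*r - 8*r^2)/(c^2 + 9*c*r + 18*r^2)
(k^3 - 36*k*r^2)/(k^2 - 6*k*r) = k + 6*r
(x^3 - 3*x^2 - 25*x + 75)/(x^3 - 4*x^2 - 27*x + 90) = (x - 5)/(x - 6)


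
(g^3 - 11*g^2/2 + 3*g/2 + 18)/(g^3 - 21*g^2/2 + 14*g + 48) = (g - 3)/(g - 8)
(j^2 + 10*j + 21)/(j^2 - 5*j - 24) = (j + 7)/(j - 8)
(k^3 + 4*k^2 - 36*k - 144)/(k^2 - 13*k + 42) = (k^2 + 10*k + 24)/(k - 7)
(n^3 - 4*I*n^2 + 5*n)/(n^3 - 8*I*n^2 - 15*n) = (n + I)/(n - 3*I)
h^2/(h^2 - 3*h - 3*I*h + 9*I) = h^2/(h^2 - 3*h - 3*I*h + 9*I)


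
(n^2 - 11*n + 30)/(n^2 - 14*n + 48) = (n - 5)/(n - 8)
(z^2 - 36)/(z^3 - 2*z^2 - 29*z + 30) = (z + 6)/(z^2 + 4*z - 5)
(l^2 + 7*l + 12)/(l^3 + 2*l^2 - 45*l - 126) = (l + 4)/(l^2 - l - 42)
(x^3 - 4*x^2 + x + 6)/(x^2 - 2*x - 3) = x - 2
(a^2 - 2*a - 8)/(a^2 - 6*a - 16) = (a - 4)/(a - 8)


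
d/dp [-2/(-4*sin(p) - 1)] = -8*cos(p)/(4*sin(p) + 1)^2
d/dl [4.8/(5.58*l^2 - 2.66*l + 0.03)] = (12.768 - 53.568*l)/(5.58*l^2 - 2.66*l + 0.03)^2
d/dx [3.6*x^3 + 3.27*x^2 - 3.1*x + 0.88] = 10.8*x^2 + 6.54*x - 3.1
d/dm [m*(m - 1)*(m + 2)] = 3*m^2 + 2*m - 2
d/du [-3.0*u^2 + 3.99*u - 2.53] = 3.99 - 6.0*u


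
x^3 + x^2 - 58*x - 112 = (x - 8)*(x + 2)*(x + 7)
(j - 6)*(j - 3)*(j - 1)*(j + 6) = j^4 - 4*j^3 - 33*j^2 + 144*j - 108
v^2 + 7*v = v*(v + 7)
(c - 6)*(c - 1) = c^2 - 7*c + 6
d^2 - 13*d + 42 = (d - 7)*(d - 6)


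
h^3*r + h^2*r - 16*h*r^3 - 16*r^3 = (h - 4*r)*(h + 4*r)*(h*r + r)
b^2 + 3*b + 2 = (b + 1)*(b + 2)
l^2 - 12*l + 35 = (l - 7)*(l - 5)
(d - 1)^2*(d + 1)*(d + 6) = d^4 + 5*d^3 - 7*d^2 - 5*d + 6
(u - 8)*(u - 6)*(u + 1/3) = u^3 - 41*u^2/3 + 130*u/3 + 16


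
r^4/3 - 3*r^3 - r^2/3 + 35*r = r*(r/3 + 1)*(r - 7)*(r - 5)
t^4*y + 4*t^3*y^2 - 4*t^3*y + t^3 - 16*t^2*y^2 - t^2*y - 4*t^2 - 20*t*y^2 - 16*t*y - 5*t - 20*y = (t - 5)*(t + 1)*(t + 4*y)*(t*y + 1)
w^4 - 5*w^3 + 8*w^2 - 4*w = w*(w - 2)^2*(w - 1)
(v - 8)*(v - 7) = v^2 - 15*v + 56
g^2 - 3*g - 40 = (g - 8)*(g + 5)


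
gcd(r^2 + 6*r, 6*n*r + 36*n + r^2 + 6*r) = r + 6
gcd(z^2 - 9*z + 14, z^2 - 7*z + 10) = z - 2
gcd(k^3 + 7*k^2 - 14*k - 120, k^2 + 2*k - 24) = k^2 + 2*k - 24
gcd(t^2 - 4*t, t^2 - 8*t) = t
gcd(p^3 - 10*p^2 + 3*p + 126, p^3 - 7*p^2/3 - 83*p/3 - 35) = p^2 - 4*p - 21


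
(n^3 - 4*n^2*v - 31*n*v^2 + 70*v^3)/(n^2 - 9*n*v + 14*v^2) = n + 5*v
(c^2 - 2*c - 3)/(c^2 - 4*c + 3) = (c + 1)/(c - 1)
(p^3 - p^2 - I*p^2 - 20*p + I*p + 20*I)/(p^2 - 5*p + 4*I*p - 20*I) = (p^2 + p*(4 - I) - 4*I)/(p + 4*I)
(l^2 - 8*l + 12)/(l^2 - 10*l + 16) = (l - 6)/(l - 8)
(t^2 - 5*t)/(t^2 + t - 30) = t/(t + 6)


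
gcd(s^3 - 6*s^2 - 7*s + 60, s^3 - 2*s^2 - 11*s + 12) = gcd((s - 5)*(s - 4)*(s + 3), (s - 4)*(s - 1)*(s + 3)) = s^2 - s - 12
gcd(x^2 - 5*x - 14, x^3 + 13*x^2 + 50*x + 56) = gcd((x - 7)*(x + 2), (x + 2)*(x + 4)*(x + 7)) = x + 2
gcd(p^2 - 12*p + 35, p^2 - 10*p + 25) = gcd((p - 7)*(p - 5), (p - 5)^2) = p - 5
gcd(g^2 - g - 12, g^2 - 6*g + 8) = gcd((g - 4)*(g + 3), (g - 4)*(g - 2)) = g - 4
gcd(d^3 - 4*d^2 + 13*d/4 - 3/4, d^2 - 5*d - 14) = 1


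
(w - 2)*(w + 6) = w^2 + 4*w - 12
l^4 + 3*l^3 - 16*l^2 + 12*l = l*(l - 2)*(l - 1)*(l + 6)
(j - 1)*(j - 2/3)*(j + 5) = j^3 + 10*j^2/3 - 23*j/3 + 10/3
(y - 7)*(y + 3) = y^2 - 4*y - 21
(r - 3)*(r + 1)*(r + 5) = r^3 + 3*r^2 - 13*r - 15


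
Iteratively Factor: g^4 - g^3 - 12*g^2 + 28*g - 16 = (g + 4)*(g^3 - 5*g^2 + 8*g - 4) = (g - 2)*(g + 4)*(g^2 - 3*g + 2) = (g - 2)^2*(g + 4)*(g - 1)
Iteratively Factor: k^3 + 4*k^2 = (k)*(k^2 + 4*k) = k^2*(k + 4)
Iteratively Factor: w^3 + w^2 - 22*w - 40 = (w + 2)*(w^2 - w - 20) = (w + 2)*(w + 4)*(w - 5)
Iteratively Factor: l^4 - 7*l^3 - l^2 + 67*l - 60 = (l + 3)*(l^3 - 10*l^2 + 29*l - 20) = (l - 1)*(l + 3)*(l^2 - 9*l + 20) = (l - 4)*(l - 1)*(l + 3)*(l - 5)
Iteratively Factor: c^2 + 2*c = (c)*(c + 2)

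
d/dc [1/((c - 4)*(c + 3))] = (1 - 2*c)/(c^4 - 2*c^3 - 23*c^2 + 24*c + 144)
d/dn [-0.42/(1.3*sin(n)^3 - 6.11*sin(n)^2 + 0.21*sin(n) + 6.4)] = (1.638*sin(n)^2 - 5.1324*sin(n) + 0.0882)*cos(n)/(1.3*sin(n)^3 - 6.11*sin(n)^2 + 0.21*sin(n) + 6.4)^2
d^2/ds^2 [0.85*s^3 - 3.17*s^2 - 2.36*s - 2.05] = 5.1*s - 6.34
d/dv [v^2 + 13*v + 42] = 2*v + 13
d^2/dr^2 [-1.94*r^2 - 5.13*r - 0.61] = -3.88000000000000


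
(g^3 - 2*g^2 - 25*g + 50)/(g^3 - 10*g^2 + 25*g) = (g^2 + 3*g - 10)/(g*(g - 5))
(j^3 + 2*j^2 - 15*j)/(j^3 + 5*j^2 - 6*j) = (j^2 + 2*j - 15)/(j^2 + 5*j - 6)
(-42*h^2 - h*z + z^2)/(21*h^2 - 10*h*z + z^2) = (6*h + z)/(-3*h + z)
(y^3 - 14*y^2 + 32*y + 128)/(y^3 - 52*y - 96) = (y - 8)/(y + 6)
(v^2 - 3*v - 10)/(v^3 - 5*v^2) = (v + 2)/v^2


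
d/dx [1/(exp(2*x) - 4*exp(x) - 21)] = 2*(2 - exp(x))*exp(x)/(-exp(2*x) + 4*exp(x) + 21)^2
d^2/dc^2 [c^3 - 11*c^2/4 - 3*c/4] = 6*c - 11/2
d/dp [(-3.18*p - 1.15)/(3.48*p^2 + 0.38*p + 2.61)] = (11.0664*p^2 + 8.004*p - 7.8628)/(12.1104*p^4 + 2.6448*p^3 + 18.31*p^2 + 1.9836*p + 6.8121)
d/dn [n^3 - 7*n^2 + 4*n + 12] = 3*n^2 - 14*n + 4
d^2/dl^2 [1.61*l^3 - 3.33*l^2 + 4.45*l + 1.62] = 9.66*l - 6.66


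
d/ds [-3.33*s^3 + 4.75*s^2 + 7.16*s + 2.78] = -9.99*s^2 + 9.5*s + 7.16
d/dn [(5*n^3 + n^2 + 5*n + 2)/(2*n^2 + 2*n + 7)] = (10*n^4 + 20*n^3 + 97*n^2 + 6*n + 31)/(4*n^4 + 8*n^3 + 32*n^2 + 28*n + 49)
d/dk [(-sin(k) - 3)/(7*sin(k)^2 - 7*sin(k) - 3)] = (7*sin(k)^2 + 42*sin(k) - 18)*cos(k)/(7*sin(k)^2 - 7*sin(k) - 3)^2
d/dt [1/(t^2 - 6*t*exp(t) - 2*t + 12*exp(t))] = 2*(3*t*exp(t) - t - 3*exp(t) + 1)/(t^2 - 6*t*exp(t) - 2*t + 12*exp(t))^2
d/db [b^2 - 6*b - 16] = 2*b - 6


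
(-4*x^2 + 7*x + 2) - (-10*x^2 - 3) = 6*x^2 + 7*x + 5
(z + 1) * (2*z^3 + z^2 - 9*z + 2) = 2*z^4 + 3*z^3 - 8*z^2 - 7*z + 2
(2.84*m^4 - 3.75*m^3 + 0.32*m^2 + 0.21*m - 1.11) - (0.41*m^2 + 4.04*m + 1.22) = 2.84*m^4 - 3.75*m^3 - 0.09*m^2 - 3.83*m - 2.33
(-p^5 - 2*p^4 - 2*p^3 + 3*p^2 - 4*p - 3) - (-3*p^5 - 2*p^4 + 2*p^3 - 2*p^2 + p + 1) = 2*p^5 - 4*p^3 + 5*p^2 - 5*p - 4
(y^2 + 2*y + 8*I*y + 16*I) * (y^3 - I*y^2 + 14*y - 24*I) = y^5 + 2*y^4 + 7*I*y^4 + 22*y^3 + 14*I*y^3 + 44*y^2 + 88*I*y^2 + 192*y + 176*I*y + 384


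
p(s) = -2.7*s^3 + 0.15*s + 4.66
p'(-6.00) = -291.45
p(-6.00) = 586.96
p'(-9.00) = -655.95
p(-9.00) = 1971.61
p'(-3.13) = -79.20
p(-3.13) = 86.98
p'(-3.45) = -96.26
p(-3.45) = 115.01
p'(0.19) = -0.14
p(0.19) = 4.67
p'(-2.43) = -47.68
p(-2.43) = 43.04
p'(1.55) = -19.31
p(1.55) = -5.16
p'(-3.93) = -124.95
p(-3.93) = 167.96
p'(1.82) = -26.68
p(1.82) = -11.34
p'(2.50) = -50.48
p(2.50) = -37.15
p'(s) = 0.15 - 8.1*s^2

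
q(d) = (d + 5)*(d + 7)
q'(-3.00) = 6.00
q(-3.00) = 8.00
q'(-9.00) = -6.00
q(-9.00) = 8.00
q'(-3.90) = 4.20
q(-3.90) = 3.41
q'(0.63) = 13.26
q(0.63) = 42.96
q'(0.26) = 12.52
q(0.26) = 38.19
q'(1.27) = 14.54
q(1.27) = 51.85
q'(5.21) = 22.42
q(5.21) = 124.66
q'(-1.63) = 8.74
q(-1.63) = 18.10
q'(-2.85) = 6.30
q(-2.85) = 8.92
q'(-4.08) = 3.84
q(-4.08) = 2.69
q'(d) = 2*d + 12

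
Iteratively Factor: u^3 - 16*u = (u + 4)*(u^2 - 4*u) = (u - 4)*(u + 4)*(u)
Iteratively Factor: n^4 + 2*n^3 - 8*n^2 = (n + 4)*(n^3 - 2*n^2) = n*(n + 4)*(n^2 - 2*n) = n^2*(n + 4)*(n - 2)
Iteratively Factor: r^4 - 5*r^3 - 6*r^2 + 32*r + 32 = (r + 2)*(r^3 - 7*r^2 + 8*r + 16) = (r - 4)*(r + 2)*(r^2 - 3*r - 4) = (r - 4)^2*(r + 2)*(r + 1)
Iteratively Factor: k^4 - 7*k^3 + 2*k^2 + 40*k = (k + 2)*(k^3 - 9*k^2 + 20*k) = (k - 5)*(k + 2)*(k^2 - 4*k) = (k - 5)*(k - 4)*(k + 2)*(k)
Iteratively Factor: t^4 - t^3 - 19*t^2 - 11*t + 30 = (t - 5)*(t^3 + 4*t^2 + t - 6) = (t - 5)*(t + 3)*(t^2 + t - 2) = (t - 5)*(t - 1)*(t + 3)*(t + 2)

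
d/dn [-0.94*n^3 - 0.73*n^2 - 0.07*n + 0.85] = -2.82*n^2 - 1.46*n - 0.07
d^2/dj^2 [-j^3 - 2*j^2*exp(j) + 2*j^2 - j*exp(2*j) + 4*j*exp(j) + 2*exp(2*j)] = -2*j^2*exp(j) - 4*j*exp(2*j) - 4*j*exp(j) - 6*j + 4*exp(2*j) + 4*exp(j) + 4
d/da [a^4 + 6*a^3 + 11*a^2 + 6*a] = 4*a^3 + 18*a^2 + 22*a + 6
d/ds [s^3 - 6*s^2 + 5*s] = 3*s^2 - 12*s + 5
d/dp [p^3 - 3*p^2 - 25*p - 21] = 3*p^2 - 6*p - 25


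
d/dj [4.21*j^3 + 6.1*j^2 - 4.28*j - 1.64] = 12.63*j^2 + 12.2*j - 4.28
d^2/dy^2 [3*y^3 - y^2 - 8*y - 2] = 18*y - 2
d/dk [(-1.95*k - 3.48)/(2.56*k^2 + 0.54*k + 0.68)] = (4.992*k^2 + 17.8176*k + 0.5532)/(6.5536*k^4 + 2.7648*k^3 + 3.7732*k^2 + 0.7344*k + 0.4624)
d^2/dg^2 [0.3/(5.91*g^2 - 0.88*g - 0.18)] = (20.95686*g^2 - 3.12048*g - 0.3*(11.82*g - 0.88)*(23.64*g - 1.76) - 0.63828)/(-5.91*g^2 + 0.88*g + 0.18)^3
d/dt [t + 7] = 1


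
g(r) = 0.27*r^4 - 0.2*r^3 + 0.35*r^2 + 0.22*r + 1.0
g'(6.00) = 216.10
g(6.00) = 321.64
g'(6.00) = 216.10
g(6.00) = 321.64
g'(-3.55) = -58.14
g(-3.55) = 56.46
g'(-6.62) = -344.04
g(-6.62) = 591.46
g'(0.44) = 0.50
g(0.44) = 1.16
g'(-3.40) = -51.54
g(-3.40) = 48.24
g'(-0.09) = 0.15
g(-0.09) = 0.98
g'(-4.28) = -98.44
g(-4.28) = 112.75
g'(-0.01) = 0.21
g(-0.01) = 1.00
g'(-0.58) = -0.60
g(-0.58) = 1.06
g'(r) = 1.08*r^3 - 0.6*r^2 + 0.7*r + 0.22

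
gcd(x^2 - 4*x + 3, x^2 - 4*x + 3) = x^2 - 4*x + 3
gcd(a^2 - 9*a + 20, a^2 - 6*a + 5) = a - 5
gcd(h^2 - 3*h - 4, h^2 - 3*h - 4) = h^2 - 3*h - 4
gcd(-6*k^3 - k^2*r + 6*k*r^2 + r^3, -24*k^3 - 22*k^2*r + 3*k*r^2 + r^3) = 6*k^2 + 7*k*r + r^2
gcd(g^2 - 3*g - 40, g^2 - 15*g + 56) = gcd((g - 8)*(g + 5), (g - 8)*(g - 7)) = g - 8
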